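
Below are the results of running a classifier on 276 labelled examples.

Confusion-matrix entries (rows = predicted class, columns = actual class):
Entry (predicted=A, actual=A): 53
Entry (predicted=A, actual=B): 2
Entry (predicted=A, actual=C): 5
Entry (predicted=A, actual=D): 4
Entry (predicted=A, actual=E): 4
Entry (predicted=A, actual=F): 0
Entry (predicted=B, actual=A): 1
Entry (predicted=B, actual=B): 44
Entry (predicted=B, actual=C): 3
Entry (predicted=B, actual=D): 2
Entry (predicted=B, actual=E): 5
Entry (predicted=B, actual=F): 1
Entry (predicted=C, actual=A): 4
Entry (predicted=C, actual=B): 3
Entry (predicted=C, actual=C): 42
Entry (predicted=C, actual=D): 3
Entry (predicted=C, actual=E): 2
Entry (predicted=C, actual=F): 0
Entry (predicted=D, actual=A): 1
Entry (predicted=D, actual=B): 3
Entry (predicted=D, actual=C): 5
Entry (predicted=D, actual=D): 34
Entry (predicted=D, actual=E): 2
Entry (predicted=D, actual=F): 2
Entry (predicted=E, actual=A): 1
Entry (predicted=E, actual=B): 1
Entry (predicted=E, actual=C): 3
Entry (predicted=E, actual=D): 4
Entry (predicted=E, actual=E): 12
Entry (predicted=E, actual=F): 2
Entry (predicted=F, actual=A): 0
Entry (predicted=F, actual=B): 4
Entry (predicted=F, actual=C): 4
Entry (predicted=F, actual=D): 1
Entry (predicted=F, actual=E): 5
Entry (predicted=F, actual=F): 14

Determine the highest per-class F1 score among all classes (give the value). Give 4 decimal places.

Per-class F1 score (2·TP/(2·TP+FP+FN)):
  A: TP=53, FP=2+5+4+4+0=15, FN=1+4+1+1+0=7 → 106/128 = 0.82813
  B: TP=44, FP=1+3+2+5+1=12, FN=2+3+3+1+4=13 → 88/113 = 0.77876
  C: TP=42, FP=4+3+3+2+0=12, FN=5+3+5+3+4=20 → 84/116 = 0.72414
  D: TP=34, FP=1+3+5+2+2=13, FN=4+2+3+4+1=14 → 68/95 = 0.71579
  E: TP=12, FP=1+1+3+4+2=11, FN=4+5+2+2+5=18 → 24/53 = 0.45283
  F: TP=14, FP=0+4+4+1+5=14, FN=0+1+0+2+2=5 → 28/47 = 0.59574
Highest is class 'A' with F1 score = 0.8281.

0.8281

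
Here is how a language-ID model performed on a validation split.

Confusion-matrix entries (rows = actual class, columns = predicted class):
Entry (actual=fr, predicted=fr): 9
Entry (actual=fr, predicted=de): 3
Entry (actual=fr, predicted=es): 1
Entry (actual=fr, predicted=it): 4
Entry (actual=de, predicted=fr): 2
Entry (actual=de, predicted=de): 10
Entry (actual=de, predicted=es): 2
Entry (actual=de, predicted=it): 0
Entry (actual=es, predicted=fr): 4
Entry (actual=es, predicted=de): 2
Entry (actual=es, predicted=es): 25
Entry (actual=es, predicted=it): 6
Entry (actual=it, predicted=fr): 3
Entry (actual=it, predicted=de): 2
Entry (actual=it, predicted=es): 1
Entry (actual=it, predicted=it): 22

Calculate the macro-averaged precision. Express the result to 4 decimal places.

0.6595

Per-class precision (TP/(TP+FP)):
  fr: TP=9, FP=2+4+3=9 → 9/18 = 0.50000
  de: TP=10, FP=3+2+2=7 → 10/17 = 0.58824
  es: TP=25, FP=1+2+1=4 → 25/29 = 0.86207
  it: TP=22, FP=4+0+6=10 → 22/32 = 0.68750
Macro-precision = mean = (0.50000 + 0.58824 + 0.86207 + 0.68750) / 4 = 0.6595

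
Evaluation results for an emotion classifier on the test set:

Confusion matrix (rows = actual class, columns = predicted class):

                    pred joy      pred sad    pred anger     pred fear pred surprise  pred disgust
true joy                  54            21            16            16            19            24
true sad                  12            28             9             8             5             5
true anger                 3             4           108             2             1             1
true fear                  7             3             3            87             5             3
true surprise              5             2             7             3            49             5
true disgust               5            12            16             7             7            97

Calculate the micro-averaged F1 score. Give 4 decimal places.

0.6419

Micro-averaging pools counts across classes: ΣTP=423, ΣFP=236, ΣFN=236.
Micro-F1 score = 2·TP/(2·TP+FP+FN) on pooled counts = 0.6419 (equals overall accuracy in single-label multiclass).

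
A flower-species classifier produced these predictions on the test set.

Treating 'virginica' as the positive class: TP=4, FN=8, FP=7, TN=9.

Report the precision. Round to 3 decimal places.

Precision = TP/(TP+FP) = 4/(4+7) = 4/11 = 0.364

0.364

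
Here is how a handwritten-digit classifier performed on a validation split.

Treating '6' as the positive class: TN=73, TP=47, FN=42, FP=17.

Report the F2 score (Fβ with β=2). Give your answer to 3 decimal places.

0.560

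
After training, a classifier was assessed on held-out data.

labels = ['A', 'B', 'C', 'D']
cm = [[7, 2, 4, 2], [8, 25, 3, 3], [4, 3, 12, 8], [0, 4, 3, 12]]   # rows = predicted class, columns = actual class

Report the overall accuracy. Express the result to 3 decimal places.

Accuracy = trace / total = (7+25+12+12=56) / 100 = 56/100 = 0.560

0.560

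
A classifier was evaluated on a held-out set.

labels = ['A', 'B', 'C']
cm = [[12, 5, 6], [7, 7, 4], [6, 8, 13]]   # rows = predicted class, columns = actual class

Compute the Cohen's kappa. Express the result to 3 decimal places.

Observed agreement pₒ = trace/N = 32/68 = 0.4706
Expected agreement pₑ = Σ (rowᵢ·colᵢ)/N² = (25·23 + 20·18 + 23·27)/68² = 0.3365
κ = (pₒ − pₑ)/(1 − pₑ) = (0.4706 − 0.3365)/(1 − 0.3365) = 0.202

0.202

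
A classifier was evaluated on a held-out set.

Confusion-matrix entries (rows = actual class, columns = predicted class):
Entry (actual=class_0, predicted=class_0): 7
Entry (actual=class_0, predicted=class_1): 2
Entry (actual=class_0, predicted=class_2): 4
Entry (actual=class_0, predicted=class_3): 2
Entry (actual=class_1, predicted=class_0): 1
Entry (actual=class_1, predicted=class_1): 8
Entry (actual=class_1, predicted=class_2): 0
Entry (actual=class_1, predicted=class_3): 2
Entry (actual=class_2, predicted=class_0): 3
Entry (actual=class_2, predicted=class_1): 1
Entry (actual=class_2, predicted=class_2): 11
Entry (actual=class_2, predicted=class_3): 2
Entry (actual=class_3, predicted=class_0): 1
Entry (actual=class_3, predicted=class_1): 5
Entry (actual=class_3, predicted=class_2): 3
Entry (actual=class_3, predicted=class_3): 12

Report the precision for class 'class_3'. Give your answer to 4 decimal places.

One-vs-rest for 'class_3': TP = diagonal; FP = other classes predicted 'class_3'; FN = 'class_3' predicted as other.
precision = TP/(TP+FP).
class_3: TP=12, FP=2+2+2=6 → 12/18 = 0.66667

0.6667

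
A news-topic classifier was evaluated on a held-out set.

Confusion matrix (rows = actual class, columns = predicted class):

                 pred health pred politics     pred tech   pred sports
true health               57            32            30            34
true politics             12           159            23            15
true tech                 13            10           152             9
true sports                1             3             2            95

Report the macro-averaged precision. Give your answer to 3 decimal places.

0.705

Per-class precision (TP/(TP+FP)):
  health: TP=57, FP=12+13+1=26 → 57/83 = 0.6867
  politics: TP=159, FP=32+10+3=45 → 159/204 = 0.7794
  tech: TP=152, FP=30+23+2=55 → 152/207 = 0.7343
  sports: TP=95, FP=34+15+9=58 → 95/153 = 0.6209
Macro-precision = mean = (0.6867 + 0.7794 + 0.7343 + 0.6209) / 4 = 0.705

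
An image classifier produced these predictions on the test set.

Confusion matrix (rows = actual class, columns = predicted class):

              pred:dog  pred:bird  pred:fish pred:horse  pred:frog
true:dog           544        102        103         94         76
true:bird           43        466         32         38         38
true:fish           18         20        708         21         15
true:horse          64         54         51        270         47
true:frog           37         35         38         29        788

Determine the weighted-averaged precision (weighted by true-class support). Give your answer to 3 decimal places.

0.744

Per-class precision (TP/(TP+FP)):
  dog: TP=544, FP=43+18+64+37=162 → 544/706 = 0.7705
  bird: TP=466, FP=102+20+54+35=211 → 466/677 = 0.6883
  fish: TP=708, FP=103+32+51+38=224 → 708/932 = 0.7597
  horse: TP=270, FP=94+38+21+29=182 → 270/452 = 0.5973
  frog: TP=788, FP=76+38+15+47=176 → 788/964 = 0.8174
Weighted-precision = Σ (supportᵢ/N)·precisionᵢ with N=3731: (919/3731)·0.7705 + (617/3731)·0.6883 + (782/3731)·0.7597 + (486/3731)·0.5973 + (927/3731)·0.8174 = 0.744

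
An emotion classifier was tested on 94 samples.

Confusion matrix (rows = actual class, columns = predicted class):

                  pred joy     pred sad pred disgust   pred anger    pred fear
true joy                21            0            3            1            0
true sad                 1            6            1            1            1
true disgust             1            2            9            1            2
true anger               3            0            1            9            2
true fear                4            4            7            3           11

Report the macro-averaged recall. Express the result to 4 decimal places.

Per-class recall (TP/(TP+FN)):
  joy: TP=21, FN=0+3+1+0=4 → 21/25 = 0.84000
  sad: TP=6, FN=1+1+1+1=4 → 6/10 = 0.60000
  disgust: TP=9, FN=1+2+1+2=6 → 9/15 = 0.60000
  anger: TP=9, FN=3+0+1+2=6 → 9/15 = 0.60000
  fear: TP=11, FN=4+4+7+3=18 → 11/29 = 0.37931
Macro-recall = mean = (0.84000 + 0.60000 + 0.60000 + 0.60000 + 0.37931) / 5 = 0.6039

0.6039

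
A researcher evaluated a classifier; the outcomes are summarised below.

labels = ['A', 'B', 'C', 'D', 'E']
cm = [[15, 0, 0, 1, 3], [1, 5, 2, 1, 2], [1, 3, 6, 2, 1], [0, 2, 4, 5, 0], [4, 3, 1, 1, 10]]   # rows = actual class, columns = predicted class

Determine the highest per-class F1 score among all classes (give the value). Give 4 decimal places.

0.7500

Per-class F1 score (2·TP/(2·TP+FP+FN)):
  A: TP=15, FP=1+1+0+4=6, FN=0+0+1+3=4 → 30/40 = 0.75000
  B: TP=5, FP=0+3+2+3=8, FN=1+2+1+2=6 → 10/24 = 0.41667
  C: TP=6, FP=0+2+4+1=7, FN=1+3+2+1=7 → 12/26 = 0.46154
  D: TP=5, FP=1+1+2+1=5, FN=0+2+4+0=6 → 10/21 = 0.47619
  E: TP=10, FP=3+2+1+0=6, FN=4+3+1+1=9 → 20/35 = 0.57143
Highest is class 'A' with F1 score = 0.7500.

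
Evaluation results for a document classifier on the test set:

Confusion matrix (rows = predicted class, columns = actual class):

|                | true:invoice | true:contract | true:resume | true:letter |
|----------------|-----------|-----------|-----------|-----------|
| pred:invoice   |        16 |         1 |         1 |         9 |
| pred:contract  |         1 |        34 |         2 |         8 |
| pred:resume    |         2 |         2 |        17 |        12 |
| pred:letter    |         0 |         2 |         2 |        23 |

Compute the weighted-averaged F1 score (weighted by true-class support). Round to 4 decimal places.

0.6717

Per-class F1 score (2·TP/(2·TP+FP+FN)):
  invoice: TP=16, FP=1+1+9=11, FN=1+2+0=3 → 32/46 = 0.69565
  contract: TP=34, FP=1+2+8=11, FN=1+2+2=5 → 68/84 = 0.80952
  resume: TP=17, FP=2+2+12=16, FN=1+2+2=5 → 34/55 = 0.61818
  letter: TP=23, FP=0+2+2=4, FN=9+8+12=29 → 46/79 = 0.58228
Weighted-F1 score = Σ (supportᵢ/N)·F1 scoreᵢ with N=132: (19/132)·0.69565 + (39/132)·0.80952 + (22/132)·0.61818 + (52/132)·0.58228 = 0.6717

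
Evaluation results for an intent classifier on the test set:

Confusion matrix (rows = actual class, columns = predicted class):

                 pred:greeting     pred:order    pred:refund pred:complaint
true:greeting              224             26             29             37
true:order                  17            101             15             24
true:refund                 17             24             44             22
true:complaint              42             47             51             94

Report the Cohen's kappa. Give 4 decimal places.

0.4053

Observed agreement pₒ = trace/N = 463/814 = 0.56880
Expected agreement pₑ = Σ (rowᵢ·colᵢ)/N² = (316·300 + 157·198 + 107·139 + 234·177)/814² = 0.27494
κ = (pₒ − pₑ)/(1 − pₑ) = (0.56880 − 0.27494)/(1 − 0.27494) = 0.4053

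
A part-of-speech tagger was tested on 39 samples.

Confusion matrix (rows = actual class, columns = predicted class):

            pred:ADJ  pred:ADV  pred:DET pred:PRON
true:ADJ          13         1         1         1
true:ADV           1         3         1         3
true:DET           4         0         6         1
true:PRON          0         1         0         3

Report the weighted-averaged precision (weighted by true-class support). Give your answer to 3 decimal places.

Per-class precision (TP/(TP+FP)):
  ADJ: TP=13, FP=1+4+0=5 → 13/18 = 0.7222
  ADV: TP=3, FP=1+0+1=2 → 3/5 = 0.6000
  DET: TP=6, FP=1+1+0=2 → 6/8 = 0.7500
  PRON: TP=3, FP=1+3+1=5 → 3/8 = 0.3750
Weighted-precision = Σ (supportᵢ/N)·precisionᵢ with N=39: (16/39)·0.7222 + (8/39)·0.6000 + (11/39)·0.7500 + (4/39)·0.3750 = 0.669

0.669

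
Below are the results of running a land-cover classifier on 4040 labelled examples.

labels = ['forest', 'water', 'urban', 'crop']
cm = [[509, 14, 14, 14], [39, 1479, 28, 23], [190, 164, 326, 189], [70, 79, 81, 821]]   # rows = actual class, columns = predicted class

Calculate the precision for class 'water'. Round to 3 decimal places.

0.852

precision = TP/(TP+FP).
water: TP=1479, FP=14+164+79=257 → 1479/1736 = 0.8520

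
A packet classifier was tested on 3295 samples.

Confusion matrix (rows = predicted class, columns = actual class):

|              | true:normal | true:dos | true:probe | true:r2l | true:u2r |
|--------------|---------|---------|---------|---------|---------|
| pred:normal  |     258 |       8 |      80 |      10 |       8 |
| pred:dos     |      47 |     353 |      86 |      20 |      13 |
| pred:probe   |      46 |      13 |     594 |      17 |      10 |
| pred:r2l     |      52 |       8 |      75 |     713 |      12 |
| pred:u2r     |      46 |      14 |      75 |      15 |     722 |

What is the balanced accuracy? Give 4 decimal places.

Balanced accuracy = mean of per-class recall.
  normal: recall = 258/449 = 0.57461
  dos: recall = 353/396 = 0.89141
  probe: recall = 594/910 = 0.65275
  r2l: recall = 713/775 = 0.92000
  u2r: recall = 722/765 = 0.94379
Mean = (0.57461 + 0.89141 + 0.65275 + 0.92000 + 0.94379) / 5 = 0.7965

0.7965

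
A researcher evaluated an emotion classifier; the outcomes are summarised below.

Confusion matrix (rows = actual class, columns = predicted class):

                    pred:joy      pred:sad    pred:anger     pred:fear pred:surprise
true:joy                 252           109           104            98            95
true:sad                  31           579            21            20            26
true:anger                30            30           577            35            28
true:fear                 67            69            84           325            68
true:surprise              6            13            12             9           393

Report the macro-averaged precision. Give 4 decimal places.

0.6823

Per-class precision (TP/(TP+FP)):
  joy: TP=252, FP=31+30+67+6=134 → 252/386 = 0.65285
  sad: TP=579, FP=109+30+69+13=221 → 579/800 = 0.72375
  anger: TP=577, FP=104+21+84+12=221 → 577/798 = 0.72306
  fear: TP=325, FP=98+20+35+9=162 → 325/487 = 0.66735
  surprise: TP=393, FP=95+26+28+68=217 → 393/610 = 0.64426
Macro-precision = mean = (0.65285 + 0.72375 + 0.72306 + 0.66735 + 0.64426) / 5 = 0.6823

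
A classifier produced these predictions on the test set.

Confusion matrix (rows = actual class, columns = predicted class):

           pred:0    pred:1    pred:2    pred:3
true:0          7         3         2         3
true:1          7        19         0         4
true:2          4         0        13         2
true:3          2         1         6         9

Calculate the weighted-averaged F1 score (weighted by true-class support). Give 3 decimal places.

0.596

Per-class F1 score (2·TP/(2·TP+FP+FN)):
  0: TP=7, FP=7+4+2=13, FN=3+2+3=8 → 14/35 = 0.4000
  1: TP=19, FP=3+0+1=4, FN=7+0+4=11 → 38/53 = 0.7170
  2: TP=13, FP=2+0+6=8, FN=4+0+2=6 → 26/40 = 0.6500
  3: TP=9, FP=3+4+2=9, FN=2+1+6=9 → 18/36 = 0.5000
Weighted-F1 score = Σ (supportᵢ/N)·F1 scoreᵢ with N=82: (15/82)·0.4000 + (30/82)·0.7170 + (19/82)·0.6500 + (18/82)·0.5000 = 0.596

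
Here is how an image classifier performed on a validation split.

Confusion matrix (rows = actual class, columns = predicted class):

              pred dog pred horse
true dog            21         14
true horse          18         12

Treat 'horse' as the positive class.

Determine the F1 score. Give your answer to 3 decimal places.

Precision = TP/(TP+FP) = 12/26 = 0.4615
Recall = TP/(TP+FN) = 12/30 = 0.4000
F1 = 2·TP/(2·TP+FP+FN) = 24/56 = 0.429

0.429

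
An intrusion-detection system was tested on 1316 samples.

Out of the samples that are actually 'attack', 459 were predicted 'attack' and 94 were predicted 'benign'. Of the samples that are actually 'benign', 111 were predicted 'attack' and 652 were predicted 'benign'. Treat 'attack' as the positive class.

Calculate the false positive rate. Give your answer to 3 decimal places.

FPR = FP/(FP+TN) = 111/(111+652) = 0.145

0.145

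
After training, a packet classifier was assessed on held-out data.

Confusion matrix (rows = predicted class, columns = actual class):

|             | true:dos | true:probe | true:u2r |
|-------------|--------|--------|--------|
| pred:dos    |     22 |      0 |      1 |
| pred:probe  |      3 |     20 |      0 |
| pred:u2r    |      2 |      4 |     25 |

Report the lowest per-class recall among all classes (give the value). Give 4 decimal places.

0.8148

Per-class recall (TP/(TP+FN)):
  dos: TP=22, FN=3+2=5 → 22/27 = 0.81481
  probe: TP=20, FN=0+4=4 → 20/24 = 0.83333
  u2r: TP=25, FN=1+0=1 → 25/26 = 0.96154
Lowest is class 'dos' with recall = 0.8148.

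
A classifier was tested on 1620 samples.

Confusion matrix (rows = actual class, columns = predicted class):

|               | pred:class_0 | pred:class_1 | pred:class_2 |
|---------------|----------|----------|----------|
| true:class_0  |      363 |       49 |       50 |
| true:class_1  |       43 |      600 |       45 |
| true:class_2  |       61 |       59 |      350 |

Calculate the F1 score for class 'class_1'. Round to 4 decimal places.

0.8596

One-vs-rest for 'class_1': TP = diagonal; FP = other classes predicted 'class_1'; FN = 'class_1' predicted as other.
F1 score = 2·TP/(2·TP+FP+FN).
class_1: TP=600, FP=49+59=108, FN=43+45=88 → 1200/1396 = 0.85960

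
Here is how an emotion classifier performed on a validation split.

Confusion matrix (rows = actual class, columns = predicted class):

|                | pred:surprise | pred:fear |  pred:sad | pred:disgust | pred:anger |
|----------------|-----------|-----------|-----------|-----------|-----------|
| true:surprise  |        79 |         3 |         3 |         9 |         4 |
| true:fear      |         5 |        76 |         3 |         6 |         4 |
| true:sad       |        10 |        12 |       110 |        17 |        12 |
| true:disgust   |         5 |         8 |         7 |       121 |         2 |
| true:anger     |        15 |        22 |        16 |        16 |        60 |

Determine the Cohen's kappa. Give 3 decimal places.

Observed agreement pₒ = trace/N = 446/625 = 0.7136
Expected agreement pₑ = Σ (rowᵢ·colᵢ)/N² = (98·114 + 94·121 + 161·139 + 143·169 + 129·82)/625² = 0.2040
κ = (pₒ − pₑ)/(1 − pₑ) = (0.7136 − 0.2040)/(1 − 0.2040) = 0.640

0.640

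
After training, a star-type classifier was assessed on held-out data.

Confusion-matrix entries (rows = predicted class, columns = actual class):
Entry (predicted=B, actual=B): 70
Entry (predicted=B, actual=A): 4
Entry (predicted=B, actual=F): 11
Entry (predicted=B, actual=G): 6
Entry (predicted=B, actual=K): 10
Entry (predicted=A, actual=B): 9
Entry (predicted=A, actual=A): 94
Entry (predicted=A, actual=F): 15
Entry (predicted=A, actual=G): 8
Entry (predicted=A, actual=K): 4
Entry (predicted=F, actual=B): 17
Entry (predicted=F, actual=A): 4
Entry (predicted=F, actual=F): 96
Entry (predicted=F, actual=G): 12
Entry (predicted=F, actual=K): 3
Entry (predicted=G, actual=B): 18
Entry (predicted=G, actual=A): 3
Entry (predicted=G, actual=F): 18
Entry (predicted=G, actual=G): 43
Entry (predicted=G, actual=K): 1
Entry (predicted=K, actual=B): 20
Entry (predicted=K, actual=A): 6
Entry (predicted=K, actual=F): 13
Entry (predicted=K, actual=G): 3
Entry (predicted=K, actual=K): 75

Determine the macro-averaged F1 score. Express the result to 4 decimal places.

Per-class F1 score (2·TP/(2·TP+FP+FN)):
  B: TP=70, FP=4+11+6+10=31, FN=9+17+18+20=64 → 140/235 = 0.59574
  A: TP=94, FP=9+15+8+4=36, FN=4+4+3+6=17 → 188/241 = 0.78008
  F: TP=96, FP=17+4+12+3=36, FN=11+15+18+13=57 → 192/285 = 0.67368
  G: TP=43, FP=18+3+18+1=40, FN=6+8+12+3=29 → 86/155 = 0.55484
  K: TP=75, FP=20+6+13+3=42, FN=10+4+3+1=18 → 150/210 = 0.71429
Macro-F1 score = mean = (0.59574 + 0.78008 + 0.67368 + 0.55484 + 0.71429) / 5 = 0.6637

0.6637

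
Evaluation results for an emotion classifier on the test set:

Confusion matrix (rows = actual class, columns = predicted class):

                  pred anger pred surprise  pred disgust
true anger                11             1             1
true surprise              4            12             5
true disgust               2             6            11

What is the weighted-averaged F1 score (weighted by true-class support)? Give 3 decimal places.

0.637

Per-class F1 score (2·TP/(2·TP+FP+FN)):
  anger: TP=11, FP=4+2=6, FN=1+1=2 → 22/30 = 0.7333
  surprise: TP=12, FP=1+6=7, FN=4+5=9 → 24/40 = 0.6000
  disgust: TP=11, FP=1+5=6, FN=2+6=8 → 22/36 = 0.6111
Weighted-F1 score = Σ (supportᵢ/N)·F1 scoreᵢ with N=53: (13/53)·0.7333 + (21/53)·0.6000 + (19/53)·0.6111 = 0.637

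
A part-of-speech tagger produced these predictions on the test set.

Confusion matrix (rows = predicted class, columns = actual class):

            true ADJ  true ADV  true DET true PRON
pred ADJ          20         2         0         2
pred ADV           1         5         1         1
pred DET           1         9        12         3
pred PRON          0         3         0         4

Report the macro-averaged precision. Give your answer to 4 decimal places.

0.6274

Per-class precision (TP/(TP+FP)):
  ADJ: TP=20, FP=2+0+2=4 → 20/24 = 0.83333
  ADV: TP=5, FP=1+1+1=3 → 5/8 = 0.62500
  DET: TP=12, FP=1+9+3=13 → 12/25 = 0.48000
  PRON: TP=4, FP=0+3+0=3 → 4/7 = 0.57143
Macro-precision = mean = (0.83333 + 0.62500 + 0.48000 + 0.57143) / 4 = 0.6274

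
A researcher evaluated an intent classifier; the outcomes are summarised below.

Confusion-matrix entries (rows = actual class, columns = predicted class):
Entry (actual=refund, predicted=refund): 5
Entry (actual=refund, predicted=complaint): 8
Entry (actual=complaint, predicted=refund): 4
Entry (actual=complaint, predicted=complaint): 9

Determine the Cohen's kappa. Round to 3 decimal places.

Observed agreement pₒ = trace/N = 14/26 = 0.5385
Expected agreement pₑ = Σ (rowᵢ·colᵢ)/N² = (13·9 + 13·17)/26² = 0.5000
κ = (pₒ − pₑ)/(1 − pₑ) = (0.5385 − 0.5000)/(1 − 0.5000) = 0.077

0.077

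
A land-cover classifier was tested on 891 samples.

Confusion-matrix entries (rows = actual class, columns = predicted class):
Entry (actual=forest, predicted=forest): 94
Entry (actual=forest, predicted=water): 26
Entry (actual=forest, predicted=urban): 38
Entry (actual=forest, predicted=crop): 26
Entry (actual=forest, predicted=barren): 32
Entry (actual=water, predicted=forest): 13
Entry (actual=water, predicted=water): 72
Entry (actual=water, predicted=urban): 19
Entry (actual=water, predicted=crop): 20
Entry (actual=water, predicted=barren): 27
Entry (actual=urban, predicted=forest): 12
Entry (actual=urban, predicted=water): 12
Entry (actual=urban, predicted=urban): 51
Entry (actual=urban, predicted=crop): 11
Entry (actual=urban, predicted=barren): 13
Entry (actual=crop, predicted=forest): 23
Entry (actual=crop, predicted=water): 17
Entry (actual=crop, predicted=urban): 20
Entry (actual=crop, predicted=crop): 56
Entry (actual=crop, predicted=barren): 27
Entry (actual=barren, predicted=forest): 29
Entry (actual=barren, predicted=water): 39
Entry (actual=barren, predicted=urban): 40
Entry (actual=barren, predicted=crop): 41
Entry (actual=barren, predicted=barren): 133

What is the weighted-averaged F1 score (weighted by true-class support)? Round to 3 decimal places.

0.462

Per-class F1 score (2·TP/(2·TP+FP+FN)):
  forest: TP=94, FP=13+12+23+29=77, FN=26+38+26+32=122 → 188/387 = 0.4858
  water: TP=72, FP=26+12+17+39=94, FN=13+19+20+27=79 → 144/317 = 0.4543
  urban: TP=51, FP=38+19+20+40=117, FN=12+12+11+13=48 → 102/267 = 0.3820
  crop: TP=56, FP=26+20+11+41=98, FN=23+17+20+27=87 → 112/297 = 0.3771
  barren: TP=133, FP=32+27+13+27=99, FN=29+39+40+41=149 → 266/514 = 0.5175
Weighted-F1 score = Σ (supportᵢ/N)·F1 scoreᵢ with N=891: (216/891)·0.4858 + (151/891)·0.4543 + (99/891)·0.3820 + (143/891)·0.3771 + (282/891)·0.5175 = 0.462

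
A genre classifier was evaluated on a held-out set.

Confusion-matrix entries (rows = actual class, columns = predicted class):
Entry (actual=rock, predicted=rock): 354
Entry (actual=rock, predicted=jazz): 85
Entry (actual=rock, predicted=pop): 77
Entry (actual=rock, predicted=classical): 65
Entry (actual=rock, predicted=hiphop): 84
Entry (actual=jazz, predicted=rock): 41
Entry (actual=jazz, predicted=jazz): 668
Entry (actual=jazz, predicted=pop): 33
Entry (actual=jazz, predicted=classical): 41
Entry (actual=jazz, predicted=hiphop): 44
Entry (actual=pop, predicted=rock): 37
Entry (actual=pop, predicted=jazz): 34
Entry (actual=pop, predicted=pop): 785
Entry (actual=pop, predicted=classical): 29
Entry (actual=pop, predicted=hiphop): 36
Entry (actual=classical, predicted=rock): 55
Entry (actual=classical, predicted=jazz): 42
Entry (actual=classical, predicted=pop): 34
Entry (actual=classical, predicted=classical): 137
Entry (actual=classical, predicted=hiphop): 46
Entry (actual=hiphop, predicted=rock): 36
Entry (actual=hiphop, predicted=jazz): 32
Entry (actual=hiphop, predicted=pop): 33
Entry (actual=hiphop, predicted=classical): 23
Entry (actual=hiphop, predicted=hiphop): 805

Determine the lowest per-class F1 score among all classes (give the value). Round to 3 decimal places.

Per-class F1 score (2·TP/(2·TP+FP+FN)):
  rock: TP=354, FP=41+37+55+36=169, FN=85+77+65+84=311 → 708/1188 = 0.5960
  jazz: TP=668, FP=85+34+42+32=193, FN=41+33+41+44=159 → 1336/1688 = 0.7915
  pop: TP=785, FP=77+33+34+33=177, FN=37+34+29+36=136 → 1570/1883 = 0.8338
  classical: TP=137, FP=65+41+29+23=158, FN=55+42+34+46=177 → 274/609 = 0.4499
  hiphop: TP=805, FP=84+44+36+46=210, FN=36+32+33+23=124 → 1610/1944 = 0.8282
Lowest is class 'classical' with F1 score = 0.450.

0.450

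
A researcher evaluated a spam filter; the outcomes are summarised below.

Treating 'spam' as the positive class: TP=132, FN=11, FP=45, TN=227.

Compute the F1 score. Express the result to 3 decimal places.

0.825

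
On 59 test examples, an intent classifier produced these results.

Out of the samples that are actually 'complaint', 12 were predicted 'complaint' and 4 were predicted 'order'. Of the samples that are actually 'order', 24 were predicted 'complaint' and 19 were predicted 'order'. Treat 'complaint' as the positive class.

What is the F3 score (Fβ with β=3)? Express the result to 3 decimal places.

0.667

Fβ = (1+β²)·TP / ((1+β²)·TP + β²·FN + FP), with β²=9
= 10·12 / (10·12 + 9·4 + 24) = 0.667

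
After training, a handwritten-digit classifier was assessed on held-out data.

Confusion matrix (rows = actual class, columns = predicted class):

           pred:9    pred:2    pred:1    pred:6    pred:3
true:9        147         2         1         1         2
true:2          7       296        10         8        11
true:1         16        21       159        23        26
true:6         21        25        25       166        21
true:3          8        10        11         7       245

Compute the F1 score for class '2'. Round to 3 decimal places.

0.863

Treat '2' as positive and all other classes as negative.
F1 score = 2·TP/(2·TP+FP+FN).
2: TP=296, FP=2+21+25+10=58, FN=7+10+8+11=36 → 592/686 = 0.8630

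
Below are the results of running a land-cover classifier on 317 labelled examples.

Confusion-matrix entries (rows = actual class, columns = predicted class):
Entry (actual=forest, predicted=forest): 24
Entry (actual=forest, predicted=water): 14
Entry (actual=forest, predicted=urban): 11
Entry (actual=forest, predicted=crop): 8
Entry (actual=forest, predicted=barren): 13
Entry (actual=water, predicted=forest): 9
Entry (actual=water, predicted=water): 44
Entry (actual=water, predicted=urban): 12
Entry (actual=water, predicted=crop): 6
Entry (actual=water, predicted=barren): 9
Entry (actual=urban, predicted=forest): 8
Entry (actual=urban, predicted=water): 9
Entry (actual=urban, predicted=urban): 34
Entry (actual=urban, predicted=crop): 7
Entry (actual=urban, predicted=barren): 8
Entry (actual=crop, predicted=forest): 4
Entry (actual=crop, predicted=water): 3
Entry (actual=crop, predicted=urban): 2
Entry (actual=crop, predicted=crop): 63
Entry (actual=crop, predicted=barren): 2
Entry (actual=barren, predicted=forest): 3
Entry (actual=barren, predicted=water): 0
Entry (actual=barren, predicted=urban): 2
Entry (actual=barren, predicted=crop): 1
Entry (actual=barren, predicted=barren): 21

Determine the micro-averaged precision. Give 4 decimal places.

0.5868

Micro-averaging pools counts across classes: ΣTP=186, ΣFP=131, ΣFN=131.
Micro-precision = TP/(TP+FP) on pooled counts = 0.5868 (equals overall accuracy in single-label multiclass).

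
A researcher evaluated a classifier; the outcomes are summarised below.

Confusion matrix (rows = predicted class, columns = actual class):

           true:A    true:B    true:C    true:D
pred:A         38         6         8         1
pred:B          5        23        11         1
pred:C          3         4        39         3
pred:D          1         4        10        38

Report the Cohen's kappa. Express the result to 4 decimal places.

Observed agreement pₒ = trace/N = 138/195 = 0.70769
Expected agreement pₑ = Σ (rowᵢ·colᵢ)/N² = (47·53 + 37·40 + 68·49 + 43·53)/195² = 0.25199
κ = (pₒ − pₑ)/(1 − pₑ) = (0.70769 − 0.25199)/(1 − 0.25199) = 0.6092

0.6092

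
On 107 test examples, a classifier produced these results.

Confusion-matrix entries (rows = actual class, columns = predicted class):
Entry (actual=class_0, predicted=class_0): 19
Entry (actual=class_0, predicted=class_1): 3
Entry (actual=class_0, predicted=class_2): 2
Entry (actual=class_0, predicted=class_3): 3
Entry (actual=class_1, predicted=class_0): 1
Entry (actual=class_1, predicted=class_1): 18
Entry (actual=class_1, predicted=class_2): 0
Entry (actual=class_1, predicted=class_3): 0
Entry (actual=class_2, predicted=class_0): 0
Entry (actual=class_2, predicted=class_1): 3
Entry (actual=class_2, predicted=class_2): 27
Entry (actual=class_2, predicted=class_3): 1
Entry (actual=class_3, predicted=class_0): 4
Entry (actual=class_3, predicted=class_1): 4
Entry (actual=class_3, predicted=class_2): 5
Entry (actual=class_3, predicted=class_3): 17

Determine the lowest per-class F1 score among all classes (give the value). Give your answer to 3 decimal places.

Per-class F1 score (2·TP/(2·TP+FP+FN)):
  class_0: TP=19, FP=1+0+4=5, FN=3+2+3=8 → 38/51 = 0.7451
  class_1: TP=18, FP=3+3+4=10, FN=1+0+0=1 → 36/47 = 0.7660
  class_2: TP=27, FP=2+0+5=7, FN=0+3+1=4 → 54/65 = 0.8308
  class_3: TP=17, FP=3+0+1=4, FN=4+4+5=13 → 34/51 = 0.6667
Lowest is class 'class_3' with F1 score = 0.667.

0.667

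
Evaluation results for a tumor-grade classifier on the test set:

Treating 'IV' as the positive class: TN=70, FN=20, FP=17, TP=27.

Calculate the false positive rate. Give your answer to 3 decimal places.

FPR = FP/(FP+TN) = 17/(17+70) = 0.195

0.195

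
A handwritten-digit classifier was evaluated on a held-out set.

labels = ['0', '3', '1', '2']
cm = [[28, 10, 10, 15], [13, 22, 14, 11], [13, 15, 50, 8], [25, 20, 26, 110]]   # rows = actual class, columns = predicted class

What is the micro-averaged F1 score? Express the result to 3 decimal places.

Micro-averaging pools counts across classes: ΣTP=210, ΣFP=180, ΣFN=180.
Micro-F1 score = 2·TP/(2·TP+FP+FN) on pooled counts = 0.538 (equals overall accuracy in single-label multiclass).

0.538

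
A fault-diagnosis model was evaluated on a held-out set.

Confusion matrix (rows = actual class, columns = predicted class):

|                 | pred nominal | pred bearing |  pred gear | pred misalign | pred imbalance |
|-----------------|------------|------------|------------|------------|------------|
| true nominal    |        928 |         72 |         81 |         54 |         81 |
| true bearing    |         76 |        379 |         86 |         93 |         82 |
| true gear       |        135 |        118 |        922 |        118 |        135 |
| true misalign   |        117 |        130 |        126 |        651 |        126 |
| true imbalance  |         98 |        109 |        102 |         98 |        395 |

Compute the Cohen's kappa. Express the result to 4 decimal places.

0.5145

Observed agreement pₒ = trace/N = 3275/5312 = 0.61653
Expected agreement pₑ = Σ (rowᵢ·colᵢ)/N² = (1216·1354 + 716·808 + 1428·1317 + 1150·1014 + 802·819)/5312² = 0.21011
κ = (pₒ − pₑ)/(1 − pₑ) = (0.61653 − 0.21011)/(1 − 0.21011) = 0.5145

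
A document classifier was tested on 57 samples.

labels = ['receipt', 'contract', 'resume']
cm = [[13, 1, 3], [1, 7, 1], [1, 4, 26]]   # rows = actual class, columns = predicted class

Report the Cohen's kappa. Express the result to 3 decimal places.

Observed agreement pₒ = trace/N = 46/57 = 0.8070
Expected agreement pₑ = Σ (rowᵢ·colᵢ)/N² = (17·15 + 9·12 + 31·30)/57² = 0.3980
κ = (pₒ − pₑ)/(1 − pₑ) = (0.8070 − 0.3980)/(1 − 0.3980) = 0.679

0.679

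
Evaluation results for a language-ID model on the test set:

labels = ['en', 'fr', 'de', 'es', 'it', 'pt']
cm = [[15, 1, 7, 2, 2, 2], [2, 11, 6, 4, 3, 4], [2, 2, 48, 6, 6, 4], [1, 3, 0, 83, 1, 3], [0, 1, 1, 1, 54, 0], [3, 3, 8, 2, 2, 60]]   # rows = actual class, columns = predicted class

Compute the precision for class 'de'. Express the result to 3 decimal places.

One-vs-rest for 'de': TP = diagonal; FP = other classes predicted 'de'; FN = 'de' predicted as other.
precision = TP/(TP+FP).
de: TP=48, FP=7+6+0+1+8=22 → 48/70 = 0.6857

0.686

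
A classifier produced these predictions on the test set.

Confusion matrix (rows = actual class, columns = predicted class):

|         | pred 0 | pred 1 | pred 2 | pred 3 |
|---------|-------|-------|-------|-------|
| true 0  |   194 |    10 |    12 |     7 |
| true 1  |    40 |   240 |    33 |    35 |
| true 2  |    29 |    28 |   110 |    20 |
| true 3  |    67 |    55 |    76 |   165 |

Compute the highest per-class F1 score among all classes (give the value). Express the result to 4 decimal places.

0.7048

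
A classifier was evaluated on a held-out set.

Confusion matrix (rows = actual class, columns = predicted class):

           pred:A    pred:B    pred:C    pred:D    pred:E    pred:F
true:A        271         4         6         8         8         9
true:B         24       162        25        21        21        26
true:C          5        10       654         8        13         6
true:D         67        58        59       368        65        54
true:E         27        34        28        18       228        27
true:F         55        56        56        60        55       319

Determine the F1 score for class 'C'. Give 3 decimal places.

Treat 'C' as positive and all other classes as negative.
F1 score = 2·TP/(2·TP+FP+FN).
C: TP=654, FP=6+25+59+28+56=174, FN=5+10+8+13+6=42 → 1308/1524 = 0.8583

0.858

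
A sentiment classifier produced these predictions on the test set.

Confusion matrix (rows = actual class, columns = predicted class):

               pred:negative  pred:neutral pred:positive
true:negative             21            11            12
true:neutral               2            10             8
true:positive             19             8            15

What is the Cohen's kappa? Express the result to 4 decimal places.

0.1333

Observed agreement pₒ = trace/N = 46/106 = 0.43396
Expected agreement pₑ = Σ (rowᵢ·colᵢ)/N² = (44·42 + 20·29 + 42·35)/106² = 0.34692
κ = (pₒ − pₑ)/(1 − pₑ) = (0.43396 − 0.34692)/(1 − 0.34692) = 0.1333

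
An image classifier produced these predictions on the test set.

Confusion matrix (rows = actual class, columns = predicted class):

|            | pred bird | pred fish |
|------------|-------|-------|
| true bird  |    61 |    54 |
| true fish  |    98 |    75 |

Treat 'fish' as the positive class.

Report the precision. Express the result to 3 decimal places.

Precision = TP/(TP+FP) = 75/(75+54) = 75/129 = 0.581

0.581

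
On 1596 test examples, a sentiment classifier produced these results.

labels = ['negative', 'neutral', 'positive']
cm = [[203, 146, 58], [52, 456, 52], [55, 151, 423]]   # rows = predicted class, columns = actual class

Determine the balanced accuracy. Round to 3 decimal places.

Balanced accuracy = mean of per-class recall.
  negative: recall = 203/310 = 0.6548
  neutral: recall = 456/753 = 0.6056
  positive: recall = 423/533 = 0.7936
Mean = (0.6548 + 0.6056 + 0.7936) / 3 = 0.685

0.685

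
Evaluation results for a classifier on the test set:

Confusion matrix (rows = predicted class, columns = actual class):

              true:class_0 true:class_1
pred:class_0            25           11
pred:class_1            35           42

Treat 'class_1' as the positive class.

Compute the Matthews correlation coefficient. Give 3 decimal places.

0.224

MCC = (TP·TN − FP·FN) / √((TP+FP)(TP+FN)(TN+FP)(TN+FN))
Numerator = 42·25 − 35·11 = 665
Denominator = √(77·53·60·36) = √8814960 = 2968.9998
MCC = 665 / 2968.9998 = 0.224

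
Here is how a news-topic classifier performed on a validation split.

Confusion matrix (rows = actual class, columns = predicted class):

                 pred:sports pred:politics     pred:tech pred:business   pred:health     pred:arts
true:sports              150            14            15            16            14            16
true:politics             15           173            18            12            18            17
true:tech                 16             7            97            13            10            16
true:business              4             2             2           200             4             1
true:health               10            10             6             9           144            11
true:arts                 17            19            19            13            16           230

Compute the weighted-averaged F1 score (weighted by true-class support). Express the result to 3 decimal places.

Per-class F1 score (2·TP/(2·TP+FP+FN)):
  sports: TP=150, FP=15+16+4+10+17=62, FN=14+15+16+14+16=75 → 300/437 = 0.6865
  politics: TP=173, FP=14+7+2+10+19=52, FN=15+18+12+18+17=80 → 346/478 = 0.7238
  tech: TP=97, FP=15+18+2+6+19=60, FN=16+7+13+10+16=62 → 194/316 = 0.6139
  business: TP=200, FP=16+12+13+9+13=63, FN=4+2+2+4+1=13 → 400/476 = 0.8403
  health: TP=144, FP=14+18+10+4+16=62, FN=10+10+6+9+11=46 → 288/396 = 0.7273
  arts: TP=230, FP=16+17+16+1+11=61, FN=17+19+19+13+16=84 → 460/605 = 0.7603
Weighted-F1 score = Σ (supportᵢ/N)·F1 scoreᵢ with N=1354: (225/1354)·0.6865 + (253/1354)·0.7238 + (159/1354)·0.6139 + (213/1354)·0.8403 + (190/1354)·0.7273 + (314/1354)·0.7603 = 0.732

0.732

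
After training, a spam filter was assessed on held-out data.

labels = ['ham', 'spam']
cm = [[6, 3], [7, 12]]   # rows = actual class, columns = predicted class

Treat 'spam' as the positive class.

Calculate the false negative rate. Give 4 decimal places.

FNR = FN/(FN+TP) = 7/(7+12) = 0.3684

0.3684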